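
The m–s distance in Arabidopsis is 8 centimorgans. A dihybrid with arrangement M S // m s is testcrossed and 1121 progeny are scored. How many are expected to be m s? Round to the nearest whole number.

A map distance of 8 centimorgans corresponds to a recombination frequency of 0.080.
The F1 is M S / m s, so m s is a parental gamete class with expected frequency (1 − r)/2 = 0.920/2 = 0.4600.
Expected number = 0.4600 × 1121 = 515.66 ≈ 516.

516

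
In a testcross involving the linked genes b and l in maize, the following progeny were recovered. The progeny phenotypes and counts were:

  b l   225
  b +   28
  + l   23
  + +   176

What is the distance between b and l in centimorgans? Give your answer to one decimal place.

The two most frequent classes, + + (176) and b l (225), are the parental types, so the F1 was + + / b l.
The recombinant classes are + l and b +: 23 + 28 = 51.
Recombination frequency = 51/452 = 0.1128 ≈ 11.3%, i.e. 11.3 centimorgans.

11.3 centimorgans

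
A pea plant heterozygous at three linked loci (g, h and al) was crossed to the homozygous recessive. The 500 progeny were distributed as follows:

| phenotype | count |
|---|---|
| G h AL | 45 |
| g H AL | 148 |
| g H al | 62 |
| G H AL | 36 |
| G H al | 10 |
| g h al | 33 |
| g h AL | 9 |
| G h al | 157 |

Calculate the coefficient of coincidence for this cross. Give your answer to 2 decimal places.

The two most frequent reciprocal classes, G h al and g H AL, are the parental types, so the F1 was G h al / g H AL.
The two rarest classes, G H al and g h AL, are the double crossovers. Comparing them with the parentals, only the h allele has switched, so h is the middle locus and the order is al – h – g.
al–h: (107 + 19)/500 = 0.2520; h–g: (69 + 19)/500 = 0.1760.
Expected DCO frequency = 0.2520 × 0.1760 ≈ 0.04435; observed = 19/500 ≈ 0.03800.
Coefficient of coincidence = 0.03800/0.04435 ≈ 0.86.

0.86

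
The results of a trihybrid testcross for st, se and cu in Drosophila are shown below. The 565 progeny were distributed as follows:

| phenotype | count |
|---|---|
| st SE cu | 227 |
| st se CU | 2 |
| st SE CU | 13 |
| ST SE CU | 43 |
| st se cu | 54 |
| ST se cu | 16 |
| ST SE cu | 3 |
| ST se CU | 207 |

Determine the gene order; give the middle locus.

The two most frequent reciprocal classes, st SE cu and ST se CU, are the parental types, so the F1 was st SE cu / ST se CU.
The two rarest classes, ST SE cu and st se CU, are the double crossovers. Comparing them with the parentals, only the st allele has switched, so st is the middle locus and the order is cu – st – se.

st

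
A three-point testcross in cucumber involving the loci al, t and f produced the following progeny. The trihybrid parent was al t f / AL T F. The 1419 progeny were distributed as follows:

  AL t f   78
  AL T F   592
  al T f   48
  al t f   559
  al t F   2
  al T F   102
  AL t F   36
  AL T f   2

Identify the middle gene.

The two rarest classes, al t F and AL T f, are the double crossovers. Comparing them with the parentals, only the f allele has switched, so f is the middle locus and the order is al – f – t.

f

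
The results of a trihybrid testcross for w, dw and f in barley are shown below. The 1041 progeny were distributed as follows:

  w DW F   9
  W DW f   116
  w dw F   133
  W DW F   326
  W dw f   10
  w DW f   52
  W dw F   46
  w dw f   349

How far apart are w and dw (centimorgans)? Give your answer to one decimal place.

11.2 centimorgans

The two most frequent reciprocal classes, W DW F and w dw f, are the parental types, so the F1 was W DW F / w dw f.
The two rarest classes, w DW F and W dw f, are the double crossovers. Comparing them with the parentals, only the w allele has switched, so w is the middle locus and the order is f – w – dw.
Crossovers in the w–dw interval produce the single-crossover classes W dw F and w DW f (46 + 52 = 98) plus the double crossovers (19).
RF(w–dw) = (98 + 19) / 1041 = 117/1041 = 0.1124 → 11.2 centimorgans.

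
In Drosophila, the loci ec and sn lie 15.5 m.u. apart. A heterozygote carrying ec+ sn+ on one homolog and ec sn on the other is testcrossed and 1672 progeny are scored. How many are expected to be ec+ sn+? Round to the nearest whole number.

706

A map distance of 15.5 m.u. corresponds to a recombination frequency of 0.155.
The F1 is ec+ sn+ / ec sn, so ec+ sn+ is a parental gamete class with expected frequency (1 − r)/2 = 0.845/2 = 0.4225.
Expected number = 0.4225 × 1672 = 706.42 ≈ 706.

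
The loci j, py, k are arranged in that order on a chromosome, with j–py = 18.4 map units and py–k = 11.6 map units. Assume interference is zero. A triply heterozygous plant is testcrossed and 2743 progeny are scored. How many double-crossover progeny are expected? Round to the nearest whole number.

59

Map distances give recombination frequencies of 0.184 and 0.116 for the two intervals.
With no interference, expected double-crossover frequency = 0.184 × 0.116 = 0.02134.
Expected number = 0.02134 × 2743 = 58.55 ≈ 59.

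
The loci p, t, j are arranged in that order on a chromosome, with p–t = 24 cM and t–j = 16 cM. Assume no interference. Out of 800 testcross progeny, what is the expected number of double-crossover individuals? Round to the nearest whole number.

31

Map distances give recombination frequencies of 0.240 and 0.160 for the two intervals.
With no interference, expected double-crossover frequency = 0.240 × 0.160 = 0.03840.
Expected number = 0.03840 × 800 = 30.72 ≈ 31.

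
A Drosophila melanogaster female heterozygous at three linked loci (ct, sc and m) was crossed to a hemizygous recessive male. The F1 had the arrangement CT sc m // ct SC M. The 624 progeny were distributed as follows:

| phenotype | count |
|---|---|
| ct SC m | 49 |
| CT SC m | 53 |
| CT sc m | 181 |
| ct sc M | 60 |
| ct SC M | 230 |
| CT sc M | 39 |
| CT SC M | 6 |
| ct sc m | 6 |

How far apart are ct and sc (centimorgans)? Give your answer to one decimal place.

20.0 centimorgans

The two rarest classes, ct sc m and CT SC M, are the double crossovers. Comparing them with the parentals, only the ct allele has switched, so ct is the middle locus and the order is m – ct – sc.
Crossovers in the ct–sc interval produce the single-crossover classes CT SC m and ct sc M (53 + 60 = 113) plus the double crossovers (12).
RF(ct–sc) = (113 + 12) / 624 = 125/624 = 0.2003 → 20.0 centimorgans.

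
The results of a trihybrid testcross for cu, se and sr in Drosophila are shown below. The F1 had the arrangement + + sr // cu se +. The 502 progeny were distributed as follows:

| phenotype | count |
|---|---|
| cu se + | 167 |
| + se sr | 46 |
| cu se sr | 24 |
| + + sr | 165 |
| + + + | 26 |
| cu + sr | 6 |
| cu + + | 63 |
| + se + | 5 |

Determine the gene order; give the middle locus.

The two rarest classes, cu + sr and + se +, are the double crossovers. Comparing them with the parentals, only the cu allele has switched, so cu is the middle locus and the order is sr – cu – se.

cu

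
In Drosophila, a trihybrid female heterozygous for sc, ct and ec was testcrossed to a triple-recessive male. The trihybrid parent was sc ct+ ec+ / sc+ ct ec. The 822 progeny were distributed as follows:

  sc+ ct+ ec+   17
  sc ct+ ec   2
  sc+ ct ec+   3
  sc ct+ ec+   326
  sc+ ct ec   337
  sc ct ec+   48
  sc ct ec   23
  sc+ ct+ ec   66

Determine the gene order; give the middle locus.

The two rarest classes, sc ct+ ec and sc+ ct ec+, are the double crossovers. Comparing them with the parentals, only the ec allele has switched, so ec is the middle locus and the order is sc – ec – ct.

ec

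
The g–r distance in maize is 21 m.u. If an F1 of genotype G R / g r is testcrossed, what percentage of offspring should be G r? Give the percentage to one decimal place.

10.5%

A map distance of 21 m.u. corresponds to a recombination frequency of 0.210.
The F1 is G R / g r, so G r is a recombinant gamete class with expected frequency r/2 = 0.210/2 = 0.1050.
That is 0.1050 = 10.5% of the progeny.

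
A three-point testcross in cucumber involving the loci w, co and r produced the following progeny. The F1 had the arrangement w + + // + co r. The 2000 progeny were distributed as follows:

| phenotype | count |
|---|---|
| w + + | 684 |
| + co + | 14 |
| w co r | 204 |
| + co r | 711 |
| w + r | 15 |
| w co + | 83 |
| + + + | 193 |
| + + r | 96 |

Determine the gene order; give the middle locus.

r

The two rarest classes, w + r and + co +, are the double crossovers. Comparing them with the parentals, only the r allele has switched, so r is the middle locus and the order is w – r – co.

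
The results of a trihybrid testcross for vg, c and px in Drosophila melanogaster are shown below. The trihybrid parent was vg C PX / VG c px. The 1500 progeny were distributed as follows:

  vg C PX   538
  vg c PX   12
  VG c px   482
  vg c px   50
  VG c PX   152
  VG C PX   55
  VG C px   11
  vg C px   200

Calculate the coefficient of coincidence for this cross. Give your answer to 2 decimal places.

0.72

The two rarest classes, vg c PX and VG C px, are the double crossovers. Comparing them with the parentals, only the c allele has switched, so c is the middle locus and the order is vg – c – px.
vg–c: (105 + 23)/1500 = 0.0853; c–px: (352 + 23)/1500 = 0.2500.
Expected DCO frequency = 0.0853 × 0.2500 ≈ 0.02133; observed = 23/1500 ≈ 0.01533.
Coefficient of coincidence = 0.01533/0.02133 ≈ 0.72.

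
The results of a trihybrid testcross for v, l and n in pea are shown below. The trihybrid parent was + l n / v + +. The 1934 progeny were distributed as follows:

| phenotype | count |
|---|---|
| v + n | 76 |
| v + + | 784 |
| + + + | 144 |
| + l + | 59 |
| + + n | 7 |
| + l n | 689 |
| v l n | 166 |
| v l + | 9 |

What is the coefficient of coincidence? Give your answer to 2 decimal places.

The two rarest classes, + + n and v l +, are the double crossovers. Comparing them with the parentals, only the l allele has switched, so l is the middle locus and the order is n – l – v.
n–l: (135 + 16)/1934 = 0.0781; l–v: (310 + 16)/1934 = 0.1686.
Expected DCO frequency = 0.0781 × 0.1686 ≈ 0.01317; observed = 16/1934 ≈ 0.00827.
Coefficient of coincidence = 0.00827/0.01317 ≈ 0.63.

0.63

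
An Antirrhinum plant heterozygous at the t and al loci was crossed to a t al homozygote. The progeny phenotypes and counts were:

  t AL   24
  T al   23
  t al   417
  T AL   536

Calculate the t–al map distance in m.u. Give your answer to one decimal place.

4.7 m.u.

The two most frequent classes, T AL (536) and t al (417), are the parental types, so the F1 was T AL / t al.
The recombinant classes are T al and t AL: 23 + 24 = 47.
Recombination frequency = 47/1000 = 0.0470 ≈ 4.7%, i.e. 4.7 m.u.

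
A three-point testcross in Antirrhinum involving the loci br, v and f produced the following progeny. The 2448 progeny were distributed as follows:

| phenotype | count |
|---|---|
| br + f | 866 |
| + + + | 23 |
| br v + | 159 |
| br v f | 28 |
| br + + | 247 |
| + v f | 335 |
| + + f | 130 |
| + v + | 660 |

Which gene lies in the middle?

The two most frequent reciprocal classes, + v + and br + f, are the parental types, so the F1 was + v + / br + f.
The two rarest classes, + + + and br v f, are the double crossovers. Comparing them with the parentals, only the v allele has switched, so v is the middle locus and the order is br – v – f.

v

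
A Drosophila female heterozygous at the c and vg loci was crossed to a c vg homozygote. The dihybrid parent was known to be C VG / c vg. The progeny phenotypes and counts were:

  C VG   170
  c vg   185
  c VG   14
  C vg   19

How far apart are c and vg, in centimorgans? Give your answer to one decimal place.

The recombinant classes are C vg and c VG: 19 + 14 = 33.
Recombination frequency = 33/388 = 0.0851 ≈ 8.5%, i.e. 8.5 centimorgans.

8.5 centimorgans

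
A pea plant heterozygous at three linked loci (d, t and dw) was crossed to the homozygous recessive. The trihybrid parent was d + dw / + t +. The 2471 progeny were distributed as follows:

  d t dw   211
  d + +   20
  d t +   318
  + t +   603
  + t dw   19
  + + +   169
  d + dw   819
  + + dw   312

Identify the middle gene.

dw

The two rarest classes, d + + and + t dw, are the double crossovers. Comparing them with the parentals, only the dw allele has switched, so dw is the middle locus and the order is d – dw – t.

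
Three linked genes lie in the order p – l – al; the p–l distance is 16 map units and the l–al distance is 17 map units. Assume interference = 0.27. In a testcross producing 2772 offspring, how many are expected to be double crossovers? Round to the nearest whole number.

55

Map distances give recombination frequencies of 0.160 and 0.170 for the two intervals.
With interference 0.27 (so coincidence = 0.73), expected double-crossover frequency = 0.160 × 0.170 × 0.73 = 0.01986.
Expected number = 0.01986 × 2772 = 55.04 ≈ 55.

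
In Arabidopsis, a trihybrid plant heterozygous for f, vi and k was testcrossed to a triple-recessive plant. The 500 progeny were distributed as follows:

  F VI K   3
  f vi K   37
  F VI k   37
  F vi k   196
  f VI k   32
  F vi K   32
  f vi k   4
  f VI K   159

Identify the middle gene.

The two most frequent reciprocal classes, F vi k and f VI K, are the parental types, so the F1 was F vi k / f VI K.
The two rarest classes, f vi k and F VI K, are the double crossovers. Comparing them with the parentals, only the f allele has switched, so f is the middle locus and the order is vi – f – k.

f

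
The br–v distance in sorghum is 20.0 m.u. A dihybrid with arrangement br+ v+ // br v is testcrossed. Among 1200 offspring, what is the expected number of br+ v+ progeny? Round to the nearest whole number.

A map distance of 20.0 m.u. corresponds to a recombination frequency of 0.200.
The F1 is br+ v+ / br v, so br+ v+ is a parental gamete class with expected frequency (1 − r)/2 = 0.800/2 = 0.4000.
Expected number = 0.4000 × 1200 = 480.00 ≈ 480.

480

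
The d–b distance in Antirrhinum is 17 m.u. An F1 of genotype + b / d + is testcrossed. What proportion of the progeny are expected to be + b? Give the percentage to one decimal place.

41.5%

A map distance of 17 m.u. corresponds to a recombination frequency of 0.170.
The F1 is + b / d +, so + b is a parental gamete class with expected frequency (1 − r)/2 = 0.830/2 = 0.4150.
That is 0.4150 = 41.5% of the progeny.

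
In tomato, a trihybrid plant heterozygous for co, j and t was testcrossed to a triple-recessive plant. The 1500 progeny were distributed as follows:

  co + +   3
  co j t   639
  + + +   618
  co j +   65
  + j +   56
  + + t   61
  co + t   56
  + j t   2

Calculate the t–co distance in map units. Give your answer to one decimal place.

8.7 map units

The two most frequent reciprocal classes, + + + and co j t, are the parental types, so the F1 was + + + / co j t.
The two rarest classes, co + + and + j t, are the double crossovers. Comparing them with the parentals, only the co allele has switched, so co is the middle locus and the order is t – co – j.
Crossovers in the t–co interval produce the single-crossover classes + + t and co j + (61 + 65 = 126) plus the double crossovers (5).
RF(t–co) = (126 + 5) / 1500 = 131/1500 = 0.0873 → 8.7 map units.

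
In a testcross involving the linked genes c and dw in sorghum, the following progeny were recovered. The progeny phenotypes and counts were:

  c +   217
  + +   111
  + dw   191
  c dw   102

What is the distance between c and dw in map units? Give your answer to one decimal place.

34.3 map units

The two most frequent classes, + dw (191) and c + (217), are the parental types, so the F1 was + dw / c +.
The recombinant classes are + + and c dw: 111 + 102 = 213.
Recombination frequency = 213/621 = 0.3430 ≈ 34.3%, i.e. 34.3 map units.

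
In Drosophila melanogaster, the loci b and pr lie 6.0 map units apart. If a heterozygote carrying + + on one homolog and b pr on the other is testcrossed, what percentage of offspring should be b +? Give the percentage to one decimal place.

3.0%

A map distance of 6.0 map units corresponds to a recombination frequency of 0.060.
The F1 is + + / b pr, so b + is a recombinant gamete class with expected frequency r/2 = 0.060/2 = 0.0300.
That is 0.0300 = 3.0% of the progeny.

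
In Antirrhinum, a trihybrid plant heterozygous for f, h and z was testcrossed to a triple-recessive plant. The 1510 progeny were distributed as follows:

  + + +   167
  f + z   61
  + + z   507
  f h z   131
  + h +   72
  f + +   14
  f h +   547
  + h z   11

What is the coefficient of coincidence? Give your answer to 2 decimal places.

0.74

The two most frequent reciprocal classes, + + z and f h +, are the parental types, so the F1 was + + z / f h +.
The two rarest classes, + h z and f + +, are the double crossovers. Comparing them with the parentals, only the h allele has switched, so h is the middle locus and the order is f – h – z.
f–h: (133 + 25)/1510 = 0.1046; h–z: (298 + 25)/1510 = 0.2139.
Expected DCO frequency = 0.1046 × 0.2139 ≈ 0.02237; observed = 25/1510 ≈ 0.01656.
Coefficient of coincidence = 0.01656/0.02237 ≈ 0.74.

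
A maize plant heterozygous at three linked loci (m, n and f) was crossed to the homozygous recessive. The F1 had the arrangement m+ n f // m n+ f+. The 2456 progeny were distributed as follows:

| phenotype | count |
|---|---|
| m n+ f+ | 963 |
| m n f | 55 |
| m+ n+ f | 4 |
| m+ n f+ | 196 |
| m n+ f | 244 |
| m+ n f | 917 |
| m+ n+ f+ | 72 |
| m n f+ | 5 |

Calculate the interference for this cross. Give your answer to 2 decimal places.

0.64

The two rarest classes, m+ n+ f and m n f+, are the double crossovers. Comparing them with the parentals, only the n allele has switched, so n is the middle locus and the order is f – n – m.
f–n: (440 + 9)/2456 = 0.1828; n–m: (127 + 9)/2456 = 0.0554.
Expected DCO frequency = 0.1828 × 0.0554 ≈ 0.01013; observed = 9/2456 ≈ 0.00366.
Coefficient of coincidence = 0.00366/0.01013 ≈ 0.36; interference = 1 − 0.36 = 0.64.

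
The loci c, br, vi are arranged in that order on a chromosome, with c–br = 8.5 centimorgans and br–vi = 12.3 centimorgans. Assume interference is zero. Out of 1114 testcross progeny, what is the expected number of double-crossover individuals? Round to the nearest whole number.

Map distances give recombination frequencies of 0.085 and 0.123 for the two intervals.
With no interference, expected double-crossover frequency = 0.085 × 0.123 = 0.01046.
Expected number = 0.01046 × 1114 = 11.65 ≈ 12.

12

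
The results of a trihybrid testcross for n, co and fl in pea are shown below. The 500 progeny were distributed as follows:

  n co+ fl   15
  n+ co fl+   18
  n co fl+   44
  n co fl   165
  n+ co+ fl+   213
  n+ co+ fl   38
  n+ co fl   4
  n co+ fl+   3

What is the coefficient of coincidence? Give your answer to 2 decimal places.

The two most frequent reciprocal classes, n co fl and n+ co+ fl+, are the parental types, so the F1 was n co fl / n+ co+ fl+.
The two rarest classes, n+ co fl and n co+ fl+, are the double crossovers. Comparing them with the parentals, only the n allele has switched, so n is the middle locus and the order is co – n – fl.
co–n: (33 + 7)/500 = 0.0800; n–fl: (82 + 7)/500 = 0.1780.
Expected DCO frequency = 0.0800 × 0.1780 ≈ 0.01424; observed = 7/500 ≈ 0.01400.
Coefficient of coincidence = 0.01400/0.01424 ≈ 0.98.

0.98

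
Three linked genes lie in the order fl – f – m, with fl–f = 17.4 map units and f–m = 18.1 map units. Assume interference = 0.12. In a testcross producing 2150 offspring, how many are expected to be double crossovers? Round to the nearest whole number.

60

Map distances give recombination frequencies of 0.174 and 0.181 for the two intervals.
With interference 0.12 (so coincidence = 0.88), expected double-crossover frequency = 0.174 × 0.181 × 0.88 = 0.02771.
Expected number = 0.02771 × 2150 = 59.59 ≈ 60.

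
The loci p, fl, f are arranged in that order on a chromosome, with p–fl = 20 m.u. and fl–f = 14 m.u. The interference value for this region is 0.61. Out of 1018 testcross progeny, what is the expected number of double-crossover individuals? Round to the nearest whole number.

11

Map distances give recombination frequencies of 0.200 and 0.140 for the two intervals.
With interference 0.61 (so coincidence = 0.39), expected double-crossover frequency = 0.200 × 0.140 × 0.39 = 0.01092.
Expected number = 0.01092 × 1018 = 11.12 ≈ 11.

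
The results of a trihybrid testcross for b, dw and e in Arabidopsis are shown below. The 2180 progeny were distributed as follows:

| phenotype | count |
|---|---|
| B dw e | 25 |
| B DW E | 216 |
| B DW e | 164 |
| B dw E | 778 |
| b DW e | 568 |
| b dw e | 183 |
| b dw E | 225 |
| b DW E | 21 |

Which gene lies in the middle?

e

The two most frequent reciprocal classes, b DW e and B dw E, are the parental types, so the F1 was b DW e / B dw E.
The two rarest classes, b DW E and B dw e, are the double crossovers. Comparing them with the parentals, only the e allele has switched, so e is the middle locus and the order is b – e – dw.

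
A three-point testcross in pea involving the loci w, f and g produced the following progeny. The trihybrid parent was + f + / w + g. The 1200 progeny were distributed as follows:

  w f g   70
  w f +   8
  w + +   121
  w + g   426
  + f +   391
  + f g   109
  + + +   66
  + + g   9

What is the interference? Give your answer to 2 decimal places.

The two rarest classes, w f + and + + g, are the double crossovers. Comparing them with the parentals, only the w allele has switched, so w is the middle locus and the order is f – w – g.
f–w: (136 + 17)/1200 = 0.1275; w–g: (230 + 17)/1200 = 0.2058.
Expected DCO frequency = 0.1275 × 0.2058 ≈ 0.02624; observed = 17/1200 ≈ 0.01417.
Coefficient of coincidence = 0.01417/0.02624 ≈ 0.54; interference = 1 − 0.54 = 0.46.

0.46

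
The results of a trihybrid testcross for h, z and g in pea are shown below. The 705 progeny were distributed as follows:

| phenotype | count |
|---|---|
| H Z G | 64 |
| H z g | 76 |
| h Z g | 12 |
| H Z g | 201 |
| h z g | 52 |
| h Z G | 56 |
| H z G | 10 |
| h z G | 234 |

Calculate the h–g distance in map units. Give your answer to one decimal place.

The two most frequent reciprocal classes, H Z g and h z G, are the parental types, so the F1 was H Z g / h z G.
The two rarest classes, h Z g and H z G, are the double crossovers. Comparing them with the parentals, only the h allele has switched, so h is the middle locus and the order is g – h – z.
Crossovers in the g–h interval produce the single-crossover classes H Z G and h z g (64 + 52 = 116) plus the double crossovers (22).
RF(g–h) = (116 + 22) / 705 = 138/705 = 0.1957 → 19.6 map units.

19.6 map units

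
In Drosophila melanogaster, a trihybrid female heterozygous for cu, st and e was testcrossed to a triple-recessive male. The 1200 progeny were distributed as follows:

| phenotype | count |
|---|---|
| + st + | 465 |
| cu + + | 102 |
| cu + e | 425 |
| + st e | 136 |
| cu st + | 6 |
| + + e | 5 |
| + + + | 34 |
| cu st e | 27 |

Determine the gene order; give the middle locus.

The two most frequent reciprocal classes, cu + e and + st +, are the parental types, so the F1 was cu + e / + st +.
The two rarest classes, + + e and cu st +, are the double crossovers. Comparing them with the parentals, only the cu allele has switched, so cu is the middle locus and the order is st – cu – e.

cu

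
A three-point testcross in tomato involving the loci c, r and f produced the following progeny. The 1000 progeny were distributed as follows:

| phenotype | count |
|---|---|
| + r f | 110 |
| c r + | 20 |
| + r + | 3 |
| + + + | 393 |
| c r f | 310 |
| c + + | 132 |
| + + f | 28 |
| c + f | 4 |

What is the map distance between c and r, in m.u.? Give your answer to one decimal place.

24.9 m.u.

The two most frequent reciprocal classes, c r f and + + +, are the parental types, so the F1 was c r f / + + +.
The two rarest classes, c + f and + r +, are the double crossovers. Comparing them with the parentals, only the r allele has switched, so r is the middle locus and the order is f – r – c.
Crossovers in the r–c interval produce the single-crossover classes + r f and c + + (110 + 132 = 242) plus the double crossovers (7).
RF(r–c) = (242 + 7) / 1000 = 249/1000 = 0.2490 → 24.9 m.u.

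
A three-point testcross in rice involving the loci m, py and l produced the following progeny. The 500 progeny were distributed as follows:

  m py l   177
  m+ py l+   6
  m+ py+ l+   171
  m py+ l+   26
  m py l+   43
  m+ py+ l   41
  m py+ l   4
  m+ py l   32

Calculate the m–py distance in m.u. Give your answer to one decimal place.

The two most frequent reciprocal classes, m+ py+ l+ and m py l, are the parental types, so the F1 was m+ py+ l+ / m py l.
The two rarest classes, m+ py l+ and m py+ l, are the double crossovers. Comparing them with the parentals, only the py allele has switched, so py is the middle locus and the order is l – py – m.
Crossovers in the py–m interval produce the single-crossover classes m py+ l+ and m+ py l (26 + 32 = 58) plus the double crossovers (10).
RF(py–m) = (58 + 10) / 500 = 68/500 = 0.1360 → 13.6 m.u.

13.6 m.u.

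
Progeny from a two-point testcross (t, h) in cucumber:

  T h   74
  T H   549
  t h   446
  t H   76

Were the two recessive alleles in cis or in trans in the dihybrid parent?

The two most frequent classes are T H (549) and t h (446); these are the parental (non-recombinant) types.
So the F1 carried T H on one chromosome and t h on the other — the recessive alleles are on the same chromosome (cis / coupling).

cis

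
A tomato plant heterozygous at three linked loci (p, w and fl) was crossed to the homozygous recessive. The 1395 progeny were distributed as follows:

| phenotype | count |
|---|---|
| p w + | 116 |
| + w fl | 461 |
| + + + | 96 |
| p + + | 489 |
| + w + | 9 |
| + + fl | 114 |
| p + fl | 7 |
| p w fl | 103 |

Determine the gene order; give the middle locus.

fl

The two most frequent reciprocal classes, + w fl and p + +, are the parental types, so the F1 was + w fl / p + +.
The two rarest classes, + w + and p + fl, are the double crossovers. Comparing them with the parentals, only the fl allele has switched, so fl is the middle locus and the order is w – fl – p.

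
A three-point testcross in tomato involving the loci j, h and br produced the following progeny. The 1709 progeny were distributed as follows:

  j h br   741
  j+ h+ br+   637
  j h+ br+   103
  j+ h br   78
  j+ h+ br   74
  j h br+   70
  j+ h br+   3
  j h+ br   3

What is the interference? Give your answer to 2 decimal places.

The two most frequent reciprocal classes, j h br and j+ h+ br+, are the parental types, so the F1 was j h br / j+ h+ br+.
The two rarest classes, j h+ br and j+ h br+, are the double crossovers. Comparing them with the parentals, only the h allele has switched, so h is the middle locus and the order is br – h – j.
br–h: (144 + 6)/1709 = 0.0878; h–j: (181 + 6)/1709 = 0.1094.
Expected DCO frequency = 0.0878 × 0.1094 ≈ 0.00961; observed = 6/1709 ≈ 0.00351.
Coefficient of coincidence = 0.00351/0.00961 ≈ 0.37; interference = 1 − 0.37 = 0.63.

0.63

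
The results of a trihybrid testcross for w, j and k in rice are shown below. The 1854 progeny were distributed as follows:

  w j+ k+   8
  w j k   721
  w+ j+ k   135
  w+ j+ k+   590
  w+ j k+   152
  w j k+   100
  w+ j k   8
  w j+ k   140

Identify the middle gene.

The two most frequent reciprocal classes, w j k and w+ j+ k+, are the parental types, so the F1 was w j k / w+ j+ k+.
The two rarest classes, w+ j k and w j+ k+, are the double crossovers. Comparing them with the parentals, only the w allele has switched, so w is the middle locus and the order is j – w – k.

w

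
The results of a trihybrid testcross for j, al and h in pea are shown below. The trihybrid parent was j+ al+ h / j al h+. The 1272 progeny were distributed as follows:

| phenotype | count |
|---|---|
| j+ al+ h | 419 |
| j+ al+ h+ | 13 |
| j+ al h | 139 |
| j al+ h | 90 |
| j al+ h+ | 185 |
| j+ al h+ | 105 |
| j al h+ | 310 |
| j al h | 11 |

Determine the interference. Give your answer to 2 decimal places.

The two rarest classes, j+ al+ h+ and j al h, are the double crossovers. Comparing them with the parentals, only the h allele has switched, so h is the middle locus and the order is j – h – al.
j–h: (195 + 24)/1272 = 0.1722; h–al: (324 + 24)/1272 = 0.2736.
Expected DCO frequency = 0.1722 × 0.2736 ≈ 0.04711; observed = 24/1272 ≈ 0.01887.
Coefficient of coincidence = 0.01887/0.04711 ≈ 0.40; interference = 1 − 0.40 = 0.60.

0.60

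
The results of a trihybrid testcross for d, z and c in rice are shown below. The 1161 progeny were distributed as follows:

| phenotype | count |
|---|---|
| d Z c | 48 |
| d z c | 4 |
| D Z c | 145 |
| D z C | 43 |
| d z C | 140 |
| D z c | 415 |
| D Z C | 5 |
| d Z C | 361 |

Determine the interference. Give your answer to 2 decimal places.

The two most frequent reciprocal classes, d Z C and D z c, are the parental types, so the F1 was d Z C / D z c.
The two rarest classes, D Z C and d z c, are the double crossovers. Comparing them with the parentals, only the d allele has switched, so d is the middle locus and the order is c – d – z.
c–d: (91 + 9)/1161 = 0.0861; d–z: (285 + 9)/1161 = 0.2532.
Expected DCO frequency = 0.0861 × 0.2532 ≈ 0.02180; observed = 9/1161 ≈ 0.00775.
Coefficient of coincidence = 0.00775/0.02180 ≈ 0.36; interference = 1 − 0.36 = 0.64.

0.64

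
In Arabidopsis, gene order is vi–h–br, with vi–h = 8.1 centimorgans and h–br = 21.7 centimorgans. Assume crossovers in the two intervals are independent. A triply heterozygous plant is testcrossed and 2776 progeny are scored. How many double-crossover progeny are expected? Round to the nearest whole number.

49

Map distances give recombination frequencies of 0.081 and 0.217 for the two intervals.
With no interference, expected double-crossover frequency = 0.081 × 0.217 = 0.01758.
Expected number = 0.01758 × 2776 = 48.79 ≈ 49.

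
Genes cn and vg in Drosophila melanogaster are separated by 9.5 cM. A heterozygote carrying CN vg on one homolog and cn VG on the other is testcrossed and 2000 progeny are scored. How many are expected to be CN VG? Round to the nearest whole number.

95

A map distance of 9.5 cM corresponds to a recombination frequency of 0.095.
The F1 is CN vg / cn VG, so CN VG is a recombinant gamete class with expected frequency r/2 = 0.095/2 = 0.0475.
Expected number = 0.0475 × 2000 = 95.00 ≈ 95.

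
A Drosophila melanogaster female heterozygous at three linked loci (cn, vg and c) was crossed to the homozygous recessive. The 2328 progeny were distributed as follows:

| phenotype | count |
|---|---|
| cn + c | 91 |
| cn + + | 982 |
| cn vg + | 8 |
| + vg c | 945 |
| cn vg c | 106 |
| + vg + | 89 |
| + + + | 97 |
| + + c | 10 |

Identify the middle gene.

The two most frequent reciprocal classes, + vg c and cn + +, are the parental types, so the F1 was + vg c / cn + +.
The two rarest classes, + + c and cn vg +, are the double crossovers. Comparing them with the parentals, only the vg allele has switched, so vg is the middle locus and the order is cn – vg – c.

vg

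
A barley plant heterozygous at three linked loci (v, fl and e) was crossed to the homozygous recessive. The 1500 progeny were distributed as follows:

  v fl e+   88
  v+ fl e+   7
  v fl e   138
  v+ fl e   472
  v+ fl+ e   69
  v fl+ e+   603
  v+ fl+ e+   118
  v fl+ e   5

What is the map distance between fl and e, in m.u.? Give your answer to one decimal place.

The two most frequent reciprocal classes, v+ fl e and v fl+ e+, are the parental types, so the F1 was v+ fl e / v fl+ e+.
The two rarest classes, v+ fl e+ and v fl+ e, are the double crossovers. Comparing them with the parentals, only the e allele has switched, so e is the middle locus and the order is v – e – fl.
Crossovers in the e–fl interval produce the single-crossover classes v+ fl+ e and v fl e+ (69 + 88 = 157) plus the double crossovers (12).
RF(e–fl) = (157 + 12) / 1500 = 169/1500 = 0.1127 → 11.3 m.u.

11.3 m.u.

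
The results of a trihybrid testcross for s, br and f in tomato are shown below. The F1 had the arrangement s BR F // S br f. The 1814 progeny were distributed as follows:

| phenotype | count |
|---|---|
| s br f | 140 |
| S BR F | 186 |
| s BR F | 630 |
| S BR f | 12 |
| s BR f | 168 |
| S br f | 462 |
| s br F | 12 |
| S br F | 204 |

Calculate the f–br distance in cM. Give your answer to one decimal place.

21.8 cM

The two rarest classes, s br F and S BR f, are the double crossovers. Comparing them with the parentals, only the br allele has switched, so br is the middle locus and the order is f – br – s.
Crossovers in the f–br interval produce the single-crossover classes s BR f and S br F (168 + 204 = 372) plus the double crossovers (24).
RF(f–br) = (372 + 24) / 1814 = 396/1814 = 0.2183 → 21.8 cM.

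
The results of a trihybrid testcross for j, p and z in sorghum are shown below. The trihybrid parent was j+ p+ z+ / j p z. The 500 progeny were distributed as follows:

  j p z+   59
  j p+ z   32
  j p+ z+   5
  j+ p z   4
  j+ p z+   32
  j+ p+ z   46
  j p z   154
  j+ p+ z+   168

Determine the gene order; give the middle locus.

j

The two rarest classes, j p+ z+ and j+ p z, are the double crossovers. Comparing them with the parentals, only the j allele has switched, so j is the middle locus and the order is z – j – p.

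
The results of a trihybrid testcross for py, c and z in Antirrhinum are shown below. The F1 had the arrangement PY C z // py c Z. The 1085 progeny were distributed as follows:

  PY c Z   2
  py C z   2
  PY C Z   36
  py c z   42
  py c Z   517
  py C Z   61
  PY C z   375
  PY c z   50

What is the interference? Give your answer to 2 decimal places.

The two rarest classes, py C z and PY c Z, are the double crossovers. Comparing them with the parentals, only the py allele has switched, so py is the middle locus and the order is c – py – z.
c–py: (111 + 4)/1085 = 0.1060; py–z: (78 + 4)/1085 = 0.0756.
Expected DCO frequency = 0.1060 × 0.0756 ≈ 0.00801; observed = 4/1085 ≈ 0.00369.
Coefficient of coincidence = 0.00369/0.00801 ≈ 0.46; interference = 1 − 0.46 = 0.54.

0.54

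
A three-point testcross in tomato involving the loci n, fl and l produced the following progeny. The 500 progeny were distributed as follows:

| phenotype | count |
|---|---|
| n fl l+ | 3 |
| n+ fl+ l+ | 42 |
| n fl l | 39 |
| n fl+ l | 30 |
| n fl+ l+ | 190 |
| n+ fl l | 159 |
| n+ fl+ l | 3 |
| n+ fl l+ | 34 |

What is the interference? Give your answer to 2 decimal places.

0.51

The two most frequent reciprocal classes, n+ fl l and n fl+ l+, are the parental types, so the F1 was n+ fl l / n fl+ l+.
The two rarest classes, n+ fl+ l and n fl l+, are the double crossovers. Comparing them with the parentals, only the fl allele has switched, so fl is the middle locus and the order is n – fl – l.
n–fl: (81 + 6)/500 = 0.1740; fl–l: (64 + 6)/500 = 0.1400.
Expected DCO frequency = 0.1740 × 0.1400 ≈ 0.02436; observed = 6/500 ≈ 0.01200.
Coefficient of coincidence = 0.01200/0.02436 ≈ 0.49; interference = 1 − 0.49 = 0.51.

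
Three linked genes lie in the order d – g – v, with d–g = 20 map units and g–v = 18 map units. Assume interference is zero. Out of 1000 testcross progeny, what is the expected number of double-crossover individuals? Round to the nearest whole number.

Map distances give recombination frequencies of 0.200 and 0.180 for the two intervals.
With no interference, expected double-crossover frequency = 0.200 × 0.180 = 0.03600.
Expected number = 0.03600 × 1000 = 36.00 ≈ 36.

36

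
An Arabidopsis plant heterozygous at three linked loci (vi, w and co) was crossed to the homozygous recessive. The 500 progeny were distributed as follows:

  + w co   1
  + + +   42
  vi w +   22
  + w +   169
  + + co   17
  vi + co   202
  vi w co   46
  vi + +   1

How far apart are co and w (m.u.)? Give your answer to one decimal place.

18.0 m.u.

The two most frequent reciprocal classes, + w + and vi + co, are the parental types, so the F1 was + w + / vi + co.
The two rarest classes, + w co and vi + +, are the double crossovers. Comparing them with the parentals, only the co allele has switched, so co is the middle locus and the order is w – co – vi.
Crossovers in the w–co interval produce the single-crossover classes + + + and vi w co (42 + 46 = 88) plus the double crossovers (2).
RF(w–co) = (88 + 2) / 500 = 90/500 = 0.1800 → 18.0 m.u.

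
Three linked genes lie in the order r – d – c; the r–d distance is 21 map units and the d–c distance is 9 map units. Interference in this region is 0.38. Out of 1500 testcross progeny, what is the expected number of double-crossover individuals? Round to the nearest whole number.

18

Map distances give recombination frequencies of 0.210 and 0.090 for the two intervals.
With interference 0.38 (so coincidence = 0.62), expected double-crossover frequency = 0.210 × 0.090 × 0.62 = 0.01172.
Expected number = 0.01172 × 1500 = 17.58 ≈ 18.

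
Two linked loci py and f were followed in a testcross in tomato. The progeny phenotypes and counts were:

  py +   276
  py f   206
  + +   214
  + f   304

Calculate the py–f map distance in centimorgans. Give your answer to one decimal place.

The two most frequent classes, + f (304) and py + (276), are the parental types, so the F1 was + f / py +.
The recombinant classes are + + and py f: 214 + 206 = 420.
Recombination frequency = 420/1000 = 0.4200 ≈ 42.0%, i.e. 42.0 centimorgans.

42.0 centimorgans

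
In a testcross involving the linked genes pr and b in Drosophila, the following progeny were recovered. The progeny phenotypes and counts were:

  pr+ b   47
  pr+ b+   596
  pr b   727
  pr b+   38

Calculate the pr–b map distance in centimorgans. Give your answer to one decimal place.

The two most frequent classes, pr+ b+ (596) and pr b (727), are the parental types, so the F1 was pr+ b+ / pr b.
The recombinant classes are pr+ b and pr b+: 47 + 38 = 85.
Recombination frequency = 85/1408 = 0.0604 ≈ 6.0%, i.e. 6.0 centimorgans.

6.0 centimorgans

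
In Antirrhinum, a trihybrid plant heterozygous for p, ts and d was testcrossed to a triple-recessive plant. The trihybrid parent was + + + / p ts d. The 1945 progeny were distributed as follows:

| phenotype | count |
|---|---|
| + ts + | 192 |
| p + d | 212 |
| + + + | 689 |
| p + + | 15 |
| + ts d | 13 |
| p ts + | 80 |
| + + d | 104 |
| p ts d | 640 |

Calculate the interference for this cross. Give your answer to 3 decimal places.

0.405

The two rarest classes, p + + and + ts d, are the double crossovers. Comparing them with the parentals, only the p allele has switched, so p is the middle locus and the order is ts – p – d.
ts–p: (404 + 28)/1945 = 0.2221; p–d: (184 + 28)/1945 = 0.1090.
Expected DCO frequency = 0.2221 × 0.1090 ≈ 0.02421; observed = 28/1945 ≈ 0.01440.
Coefficient of coincidence = 0.01440/0.02421 ≈ 0.595; interference = 1 − 0.595 = 0.405.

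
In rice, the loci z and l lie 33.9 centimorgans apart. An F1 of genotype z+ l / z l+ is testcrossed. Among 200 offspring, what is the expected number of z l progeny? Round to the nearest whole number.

A map distance of 33.9 centimorgans corresponds to a recombination frequency of 0.339.
The F1 is z+ l / z l+, so z l is a recombinant gamete class with expected frequency r/2 = 0.339/2 = 0.1695.
Expected number = 0.1695 × 200 = 33.90 ≈ 34.

34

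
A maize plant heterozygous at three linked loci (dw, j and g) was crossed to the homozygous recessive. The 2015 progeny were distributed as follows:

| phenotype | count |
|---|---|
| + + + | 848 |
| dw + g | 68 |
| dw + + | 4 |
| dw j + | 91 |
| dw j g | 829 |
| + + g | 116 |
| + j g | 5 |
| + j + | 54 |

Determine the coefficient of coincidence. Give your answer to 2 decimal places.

The two most frequent reciprocal classes, + + + and dw j g, are the parental types, so the F1 was + + + / dw j g.
The two rarest classes, dw + + and + j g, are the double crossovers. Comparing them with the parentals, only the dw allele has switched, so dw is the middle locus and the order is j – dw – g.
j–dw: (122 + 9)/2015 = 0.0650; dw–g: (207 + 9)/2015 = 0.1072.
Expected DCO frequency = 0.0650 × 0.1072 ≈ 0.00697; observed = 9/2015 ≈ 0.00447.
Coefficient of coincidence = 0.00447/0.00697 ≈ 0.64.

0.64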